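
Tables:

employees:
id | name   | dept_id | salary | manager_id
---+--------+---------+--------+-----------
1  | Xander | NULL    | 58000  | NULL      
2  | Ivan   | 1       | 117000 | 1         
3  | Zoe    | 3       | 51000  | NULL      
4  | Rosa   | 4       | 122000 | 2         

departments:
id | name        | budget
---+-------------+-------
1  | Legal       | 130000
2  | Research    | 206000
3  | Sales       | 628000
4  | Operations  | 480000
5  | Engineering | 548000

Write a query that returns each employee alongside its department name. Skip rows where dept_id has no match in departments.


INNER JOIN keeps only employees rows whose dept_id matches an id in departments. Walk through each employee:
  - employee 1 (Xander): dept_id=NULL, no match -> dropped
  - employee 2 (Ivan): dept_id=1 -> matches Legal
  - employee 3 (Zoe): dept_id=3 -> matches Sales
  - employee 4 (Rosa): dept_id=4 -> matches Operations
So 1 of 4 rows is dropped.

SQL:
SELECT a.name, b.name AS department
FROM employees a
INNER JOIN departments b ON a.dept_id = b.id

Result:
name | department
-----+-----------
Ivan | Legal     
Zoe  | Sales     
Rosa | Operations


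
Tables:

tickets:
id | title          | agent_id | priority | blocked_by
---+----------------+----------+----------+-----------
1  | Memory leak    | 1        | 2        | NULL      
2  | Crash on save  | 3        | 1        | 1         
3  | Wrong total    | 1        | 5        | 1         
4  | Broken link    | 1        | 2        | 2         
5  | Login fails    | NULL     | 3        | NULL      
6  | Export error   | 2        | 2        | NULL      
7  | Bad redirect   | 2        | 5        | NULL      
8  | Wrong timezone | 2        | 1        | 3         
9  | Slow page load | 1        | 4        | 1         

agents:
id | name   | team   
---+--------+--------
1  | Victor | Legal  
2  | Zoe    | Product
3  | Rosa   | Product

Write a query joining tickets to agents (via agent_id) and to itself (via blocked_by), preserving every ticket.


Two LEFT JOINs from the same base table tickets: one to agents via agent_id, one to tickets itself via blocked_by. Both are LEFT so every ticket is preserved.
Match against agents:
  - ticket 1 (Memory leak): agent_id=1 -> matches Victor
  - ticket 2 (Crash on save): agent_id=3 -> matches Rosa
  - ticket 3 (Wrong total): agent_id=1 -> matches Victor
  - ticket 4 (Broken link): agent_id=1 -> matches Victor
  - ticket 5 (Login fails): agent_id=NULL, no match -> kept with NULL
  - ticket 6 (Export error): agent_id=2 -> matches Zoe
  - ticket 7 (Bad redirect): agent_id=2 -> matches Zoe
  - ticket 8 (Wrong timezone): agent_id=2 -> matches Zoe
  - ticket 9 (Slow page load): agent_id=1 -> matches Victor
Match against tickets (self):
  - ticket 1 (Memory leak): blocked_by=NULL -> NULL
  - ticket 2 (Crash on save): blocked_by=1 -> Memory leak
  - ticket 3 (Wrong total): blocked_by=1 -> Memory leak
  - ticket 4 (Broken link): blocked_by=2 -> Crash on save
  - ticket 5 (Login fails): blocked_by=NULL -> NULL
  - ticket 6 (Export error): blocked_by=NULL -> NULL
  - ticket 7 (Bad redirect): blocked_by=NULL -> NULL
  - ticket 8 (Wrong timezone): blocked_by=3 -> Wrong total
  - ticket 9 (Slow page load): blocked_by=1 -> Memory leak

SQL:
SELECT a.title, b.name AS agent, c.title AS blocked_by
FROM tickets a
LEFT JOIN agents b ON a.agent_id = b.id
LEFT JOIN tickets c ON a.blocked_by = c.id

Result:
title          | agent  | blocked_by   
---------------+--------+--------------
Memory leak    | Victor | NULL         
Crash on save  | Rosa   | Memory leak  
Wrong total    | Victor | Memory leak  
Broken link    | Victor | Crash on save
Login fails    | NULL   | NULL         
Export error   | Zoe    | NULL         
Bad redirect   | Zoe    | NULL         
Wrong timezone | Zoe    | Wrong total  
Slow page load | Victor | Memory leak  


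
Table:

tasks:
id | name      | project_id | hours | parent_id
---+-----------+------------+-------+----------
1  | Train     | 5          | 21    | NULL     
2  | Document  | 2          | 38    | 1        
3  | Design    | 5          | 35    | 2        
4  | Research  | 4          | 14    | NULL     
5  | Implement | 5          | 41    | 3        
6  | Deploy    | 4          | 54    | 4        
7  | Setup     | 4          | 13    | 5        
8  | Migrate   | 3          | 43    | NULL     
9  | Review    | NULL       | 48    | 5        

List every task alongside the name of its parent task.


This is a self-join: tasks is joined to a second copy of itself, matching each row's parent_id to another row's id. Use LEFT JOIN so rows with parent_id=NULL are kept.
  - task 1 (Train): parent_id=NULL -> NULL
  - task 2 (Document): parent_id=1 -> Train
  - task 3 (Design): parent_id=2 -> Document
  - task 4 (Research): parent_id=NULL -> NULL
  - task 5 (Implement): parent_id=3 -> Design
  - task 6 (Deploy): parent_id=4 -> Research
  - task 7 (Setup): parent_id=5 -> Implement
  - task 8 (Migrate): parent_id=NULL -> NULL
  - task 9 (Review): parent_id=5 -> Implement

SQL:
SELECT a.name AS item, b.name AS parent
FROM tasks a
LEFT JOIN tasks b ON a.parent_id = b.id

Result:
item      | parent   
----------+----------
Train     | NULL     
Document  | Train    
Design    | Document 
Research  | NULL     
Implement | Design   
Deploy    | Research 
Setup     | Implement
Migrate   | NULL     
Review    | Implement


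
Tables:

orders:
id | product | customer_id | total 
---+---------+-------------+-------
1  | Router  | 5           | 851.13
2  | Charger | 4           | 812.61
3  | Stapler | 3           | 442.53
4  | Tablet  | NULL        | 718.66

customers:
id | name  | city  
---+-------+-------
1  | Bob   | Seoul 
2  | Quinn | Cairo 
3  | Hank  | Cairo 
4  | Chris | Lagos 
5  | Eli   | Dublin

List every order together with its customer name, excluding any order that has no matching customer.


INNER JOIN keeps only orders rows whose customer_id matches an id in customers. Walk through each order:
  - order 1 (Router): customer_id=5 -> matches Eli
  - order 2 (Charger): customer_id=4 -> matches Chris
  - order 3 (Stapler): customer_id=3 -> matches Hank
  - order 4 (Tablet): customer_id=NULL, no match -> dropped
So 1 of 4 rows is dropped.

SQL:
SELECT a.product, b.name AS customer
FROM orders a
INNER JOIN customers b ON a.customer_id = b.id

Result:
product | customer
--------+---------
Router  | Eli     
Charger | Chris   
Stapler | Hank    


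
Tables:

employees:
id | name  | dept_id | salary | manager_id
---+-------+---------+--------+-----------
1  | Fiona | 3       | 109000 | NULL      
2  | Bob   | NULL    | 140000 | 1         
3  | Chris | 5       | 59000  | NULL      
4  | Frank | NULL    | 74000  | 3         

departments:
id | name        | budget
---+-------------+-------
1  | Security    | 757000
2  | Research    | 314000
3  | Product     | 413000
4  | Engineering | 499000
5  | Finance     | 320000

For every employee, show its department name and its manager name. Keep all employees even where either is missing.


Two LEFT JOINs from the same base table employees: one to departments via dept_id, one to employees itself via manager_id. Both are LEFT so every employee is preserved.
Match against departments:
  - employee 1 (Fiona): dept_id=3 -> matches Product
  - employee 2 (Bob): dept_id=NULL, no match -> kept with NULL
  - employee 3 (Chris): dept_id=5 -> matches Finance
  - employee 4 (Frank): dept_id=NULL, no match -> kept with NULL
Match against employees (self):
  - employee 1 (Fiona): manager_id=NULL -> NULL
  - employee 2 (Bob): manager_id=1 -> Fiona
  - employee 3 (Chris): manager_id=NULL -> NULL
  - employee 4 (Frank): manager_id=3 -> Chris

SQL:
SELECT a.name, b.name AS department, c.name AS manager
FROM employees a
LEFT JOIN departments b ON a.dept_id = b.id
LEFT JOIN employees c ON a.manager_id = c.id

Result:
name  | department | manager
------+------------+--------
Fiona | Product    | NULL   
Bob   | NULL       | Fiona  
Chris | Finance    | NULL   
Frank | NULL       | Chris  


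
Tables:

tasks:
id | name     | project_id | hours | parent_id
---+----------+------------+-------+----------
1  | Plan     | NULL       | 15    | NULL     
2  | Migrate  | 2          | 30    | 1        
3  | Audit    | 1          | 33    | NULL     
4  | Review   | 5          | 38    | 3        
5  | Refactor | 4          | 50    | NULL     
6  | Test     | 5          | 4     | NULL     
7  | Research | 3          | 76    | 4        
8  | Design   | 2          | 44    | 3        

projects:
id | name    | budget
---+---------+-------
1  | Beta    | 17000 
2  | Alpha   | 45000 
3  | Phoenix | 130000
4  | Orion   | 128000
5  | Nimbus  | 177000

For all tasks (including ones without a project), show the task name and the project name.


LEFT JOIN keeps every row from tasks (the left table); where project_id has no match in projects, the project columns become NULL. Walk through each task:
  - task 1 (Plan): project_id=NULL, no match -> kept with NULL
  - task 2 (Migrate): project_id=2 -> matches Alpha
  - task 3 (Audit): project_id=1 -> matches Beta
  - task 4 (Review): project_id=5 -> matches Nimbus
  - task 5 (Refactor): project_id=4 -> matches Orion
  - task 6 (Test): project_id=5 -> matches Nimbus
  - task 7 (Research): project_id=3 -> matches Phoenix
  - task 8 (Design): project_id=2 -> matches Alpha
All 8 rows appear; 1 has NULL project.

SQL:
SELECT a.name, b.name AS project
FROM tasks a
LEFT JOIN projects b ON a.project_id = b.id

Result:
name     | project
---------+--------
Plan     | NULL   
Migrate  | Alpha  
Audit    | Beta   
Review   | Nimbus 
Refactor | Orion  
Test     | Nimbus 
Research | Phoenix
Design   | Alpha  


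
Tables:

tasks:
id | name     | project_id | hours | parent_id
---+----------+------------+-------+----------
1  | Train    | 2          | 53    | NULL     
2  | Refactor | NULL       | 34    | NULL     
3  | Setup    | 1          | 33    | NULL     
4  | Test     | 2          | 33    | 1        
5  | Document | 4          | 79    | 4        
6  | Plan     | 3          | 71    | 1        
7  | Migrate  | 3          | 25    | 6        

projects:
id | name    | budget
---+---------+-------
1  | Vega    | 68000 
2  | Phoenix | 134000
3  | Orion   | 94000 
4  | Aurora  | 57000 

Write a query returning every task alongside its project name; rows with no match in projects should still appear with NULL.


LEFT JOIN keeps every row from tasks (the left table); where project_id has no match in projects, the project columns become NULL. Walk through each task:
  - task 1 (Train): project_id=2 -> matches Phoenix
  - task 2 (Refactor): project_id=NULL, no match -> kept with NULL
  - task 3 (Setup): project_id=1 -> matches Vega
  - task 4 (Test): project_id=2 -> matches Phoenix
  - task 5 (Document): project_id=4 -> matches Aurora
  - task 6 (Plan): project_id=3 -> matches Orion
  - task 7 (Migrate): project_id=3 -> matches Orion
All 7 rows appear; 1 has NULL project.

SQL:
SELECT a.name, b.name AS project
FROM tasks a
LEFT JOIN projects b ON a.project_id = b.id

Result:
name     | project
---------+--------
Train    | Phoenix
Refactor | NULL   
Setup    | Vega   
Test     | Phoenix
Document | Aurora 
Plan     | Orion  
Migrate  | Orion  


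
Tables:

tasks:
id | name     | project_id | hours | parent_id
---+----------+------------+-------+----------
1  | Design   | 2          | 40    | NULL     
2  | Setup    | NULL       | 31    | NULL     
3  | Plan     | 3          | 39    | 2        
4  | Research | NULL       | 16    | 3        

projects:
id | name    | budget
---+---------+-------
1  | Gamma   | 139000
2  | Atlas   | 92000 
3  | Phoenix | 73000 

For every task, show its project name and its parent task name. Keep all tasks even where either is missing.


Two LEFT JOINs from the same base table tasks: one to projects via project_id, one to tasks itself via parent_id. Both are LEFT so every task is preserved.
Match against projects:
  - task 1 (Design): project_id=2 -> matches Atlas
  - task 2 (Setup): project_id=NULL, no match -> kept with NULL
  - task 3 (Plan): project_id=3 -> matches Phoenix
  - task 4 (Research): project_id=NULL, no match -> kept with NULL
Match against tasks (self):
  - task 1 (Design): parent_id=NULL -> NULL
  - task 2 (Setup): parent_id=NULL -> NULL
  - task 3 (Plan): parent_id=2 -> Setup
  - task 4 (Research): parent_id=3 -> Plan

SQL:
SELECT a.name, b.name AS project, c.name AS parent
FROM tasks a
LEFT JOIN projects b ON a.project_id = b.id
LEFT JOIN tasks c ON a.parent_id = c.id

Result:
name     | project | parent
---------+---------+-------
Design   | Atlas   | NULL  
Setup    | NULL    | NULL  
Plan     | Phoenix | Setup 
Research | NULL    | Plan  


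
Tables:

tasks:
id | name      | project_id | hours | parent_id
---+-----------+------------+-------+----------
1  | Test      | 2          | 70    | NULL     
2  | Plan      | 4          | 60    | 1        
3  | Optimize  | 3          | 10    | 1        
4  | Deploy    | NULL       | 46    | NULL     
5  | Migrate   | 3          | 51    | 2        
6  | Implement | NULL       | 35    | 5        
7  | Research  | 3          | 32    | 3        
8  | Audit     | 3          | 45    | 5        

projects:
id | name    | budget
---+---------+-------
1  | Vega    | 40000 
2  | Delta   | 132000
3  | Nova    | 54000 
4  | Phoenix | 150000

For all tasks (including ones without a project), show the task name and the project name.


LEFT JOIN keeps every row from tasks (the left table); where project_id has no match in projects, the project columns become NULL. Walk through each task:
  - task 1 (Test): project_id=2 -> matches Delta
  - task 2 (Plan): project_id=4 -> matches Phoenix
  - task 3 (Optimize): project_id=3 -> matches Nova
  - task 4 (Deploy): project_id=NULL, no match -> kept with NULL
  - task 5 (Migrate): project_id=3 -> matches Nova
  - task 6 (Implement): project_id=NULL, no match -> kept with NULL
  - task 7 (Research): project_id=3 -> matches Nova
  - task 8 (Audit): project_id=3 -> matches Nova
All 8 rows appear; 2 have NULL project.

SQL:
SELECT a.name, b.name AS project
FROM tasks a
LEFT JOIN projects b ON a.project_id = b.id

Result:
name      | project
----------+--------
Test      | Delta  
Plan      | Phoenix
Optimize  | Nova   
Deploy    | NULL   
Migrate   | Nova   
Implement | NULL   
Research  | Nova   
Audit     | Nova   


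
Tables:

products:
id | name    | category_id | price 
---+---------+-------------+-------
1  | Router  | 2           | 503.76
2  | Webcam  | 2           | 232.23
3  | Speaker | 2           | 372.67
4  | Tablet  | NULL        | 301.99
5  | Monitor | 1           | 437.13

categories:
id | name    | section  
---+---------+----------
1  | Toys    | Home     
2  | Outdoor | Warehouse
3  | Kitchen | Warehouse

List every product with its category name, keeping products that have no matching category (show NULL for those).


LEFT JOIN keeps every row from products (the left table); where category_id has no match in categories, the category columns become NULL. Walk through each product:
  - product 1 (Router): category_id=2 -> matches Outdoor
  - product 2 (Webcam): category_id=2 -> matches Outdoor
  - product 3 (Speaker): category_id=2 -> matches Outdoor
  - product 4 (Tablet): category_id=NULL, no match -> kept with NULL
  - product 5 (Monitor): category_id=1 -> matches Toys
All 5 rows appear; 1 has NULL category.

SQL:
SELECT a.name, b.name AS category
FROM products a
LEFT JOIN categories b ON a.category_id = b.id

Result:
name    | category
--------+---------
Router  | Outdoor 
Webcam  | Outdoor 
Speaker | Outdoor 
Tablet  | NULL    
Monitor | Toys    


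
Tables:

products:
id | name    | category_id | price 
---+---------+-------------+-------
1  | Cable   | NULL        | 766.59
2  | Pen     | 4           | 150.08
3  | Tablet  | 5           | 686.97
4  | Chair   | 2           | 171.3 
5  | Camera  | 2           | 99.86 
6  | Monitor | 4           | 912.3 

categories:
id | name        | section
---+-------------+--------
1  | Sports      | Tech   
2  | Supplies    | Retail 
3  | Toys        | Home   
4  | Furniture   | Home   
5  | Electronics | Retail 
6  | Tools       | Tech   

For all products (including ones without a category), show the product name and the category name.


LEFT JOIN keeps every row from products (the left table); where category_id has no match in categories, the category columns become NULL. Walk through each product:
  - product 1 (Cable): category_id=NULL, no match -> kept with NULL
  - product 2 (Pen): category_id=4 -> matches Furniture
  - product 3 (Tablet): category_id=5 -> matches Electronics
  - product 4 (Chair): category_id=2 -> matches Supplies
  - product 5 (Camera): category_id=2 -> matches Supplies
  - product 6 (Monitor): category_id=4 -> matches Furniture
All 6 rows appear; 1 has NULL category.

SQL:
SELECT a.name, b.name AS category
FROM products a
LEFT JOIN categories b ON a.category_id = b.id

Result:
name    | category   
--------+------------
Cable   | NULL       
Pen     | Furniture  
Tablet  | Electronics
Chair   | Supplies   
Camera  | Supplies   
Monitor | Furniture  


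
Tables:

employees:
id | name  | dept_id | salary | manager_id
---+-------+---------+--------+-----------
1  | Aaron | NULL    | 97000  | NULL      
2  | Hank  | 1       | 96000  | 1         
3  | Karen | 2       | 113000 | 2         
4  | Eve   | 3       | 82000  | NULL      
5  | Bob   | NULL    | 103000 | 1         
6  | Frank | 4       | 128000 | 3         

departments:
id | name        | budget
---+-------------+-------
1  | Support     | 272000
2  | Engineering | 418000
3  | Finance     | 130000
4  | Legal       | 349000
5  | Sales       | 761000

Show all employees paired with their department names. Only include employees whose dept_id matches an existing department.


INNER JOIN keeps only employees rows whose dept_id matches an id in departments. Walk through each employee:
  - employee 1 (Aaron): dept_id=NULL, no match -> dropped
  - employee 2 (Hank): dept_id=1 -> matches Support
  - employee 3 (Karen): dept_id=2 -> matches Engineering
  - employee 4 (Eve): dept_id=3 -> matches Finance
  - employee 5 (Bob): dept_id=NULL, no match -> dropped
  - employee 6 (Frank): dept_id=4 -> matches Legal
So 2 of 6 rows are dropped.

SQL:
SELECT a.name, b.name AS department
FROM employees a
INNER JOIN departments b ON a.dept_id = b.id

Result:
name  | department 
------+------------
Hank  | Support    
Karen | Engineering
Eve   | Finance    
Frank | Legal      


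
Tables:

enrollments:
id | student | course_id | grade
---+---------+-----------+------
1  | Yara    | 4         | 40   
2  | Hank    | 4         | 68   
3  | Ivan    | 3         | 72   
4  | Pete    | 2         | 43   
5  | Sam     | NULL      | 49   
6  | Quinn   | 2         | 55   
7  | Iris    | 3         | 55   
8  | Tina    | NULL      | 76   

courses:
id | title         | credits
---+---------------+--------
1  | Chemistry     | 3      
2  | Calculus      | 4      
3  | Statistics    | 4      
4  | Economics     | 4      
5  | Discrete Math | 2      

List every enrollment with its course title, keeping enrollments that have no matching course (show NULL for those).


LEFT JOIN keeps every row from enrollments (the left table); where course_id has no match in courses, the course columns become NULL. Walk through each enrollment:
  - enrollment 1 (Yara): course_id=4 -> matches Economics
  - enrollment 2 (Hank): course_id=4 -> matches Economics
  - enrollment 3 (Ivan): course_id=3 -> matches Statistics
  - enrollment 4 (Pete): course_id=2 -> matches Calculus
  - enrollment 5 (Sam): course_id=NULL, no match -> kept with NULL
  - enrollment 6 (Quinn): course_id=2 -> matches Calculus
  - enrollment 7 (Iris): course_id=3 -> matches Statistics
  - enrollment 8 (Tina): course_id=NULL, no match -> kept with NULL
All 8 rows appear; 2 have NULL course.

SQL:
SELECT a.student, b.title AS course
FROM enrollments a
LEFT JOIN courses b ON a.course_id = b.id

Result:
student | course    
--------+-----------
Yara    | Economics 
Hank    | Economics 
Ivan    | Statistics
Pete    | Calculus  
Sam     | NULL      
Quinn   | Calculus  
Iris    | Statistics
Tina    | NULL      


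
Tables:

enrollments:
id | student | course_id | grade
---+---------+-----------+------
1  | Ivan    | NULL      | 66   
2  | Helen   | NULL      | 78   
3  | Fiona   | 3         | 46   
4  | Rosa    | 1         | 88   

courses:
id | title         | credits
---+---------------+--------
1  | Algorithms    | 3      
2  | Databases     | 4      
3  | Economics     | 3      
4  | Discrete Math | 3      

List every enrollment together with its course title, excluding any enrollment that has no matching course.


INNER JOIN keeps only enrollments rows whose course_id matches an id in courses. Walk through each enrollment:
  - enrollment 1 (Ivan): course_id=NULL, no match -> dropped
  - enrollment 2 (Helen): course_id=NULL, no match -> dropped
  - enrollment 3 (Fiona): course_id=3 -> matches Economics
  - enrollment 4 (Rosa): course_id=1 -> matches Algorithms
So 2 of 4 rows are dropped.

SQL:
SELECT a.student, b.title AS course
FROM enrollments a
INNER JOIN courses b ON a.course_id = b.id

Result:
student | course    
--------+-----------
Fiona   | Economics 
Rosa    | Algorithms


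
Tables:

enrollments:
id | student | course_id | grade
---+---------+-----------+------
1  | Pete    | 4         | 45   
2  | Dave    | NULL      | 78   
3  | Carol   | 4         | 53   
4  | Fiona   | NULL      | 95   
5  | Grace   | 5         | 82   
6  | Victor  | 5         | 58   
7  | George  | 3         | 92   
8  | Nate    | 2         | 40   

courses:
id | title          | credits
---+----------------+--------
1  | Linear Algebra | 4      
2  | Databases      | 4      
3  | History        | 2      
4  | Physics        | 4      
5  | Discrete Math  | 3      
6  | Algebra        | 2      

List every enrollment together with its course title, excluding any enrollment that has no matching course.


INNER JOIN keeps only enrollments rows whose course_id matches an id in courses. Walk through each enrollment:
  - enrollment 1 (Pete): course_id=4 -> matches Physics
  - enrollment 2 (Dave): course_id=NULL, no match -> dropped
  - enrollment 3 (Carol): course_id=4 -> matches Physics
  - enrollment 4 (Fiona): course_id=NULL, no match -> dropped
  - enrollment 5 (Grace): course_id=5 -> matches Discrete Math
  - enrollment 6 (Victor): course_id=5 -> matches Discrete Math
  - enrollment 7 (George): course_id=3 -> matches History
  - enrollment 8 (Nate): course_id=2 -> matches Databases
So 2 of 8 rows are dropped.

SQL:
SELECT a.student, b.title AS course
FROM enrollments a
INNER JOIN courses b ON a.course_id = b.id

Result:
student | course       
--------+--------------
Pete    | Physics      
Carol   | Physics      
Grace   | Discrete Math
Victor  | Discrete Math
George  | History      
Nate    | Databases    


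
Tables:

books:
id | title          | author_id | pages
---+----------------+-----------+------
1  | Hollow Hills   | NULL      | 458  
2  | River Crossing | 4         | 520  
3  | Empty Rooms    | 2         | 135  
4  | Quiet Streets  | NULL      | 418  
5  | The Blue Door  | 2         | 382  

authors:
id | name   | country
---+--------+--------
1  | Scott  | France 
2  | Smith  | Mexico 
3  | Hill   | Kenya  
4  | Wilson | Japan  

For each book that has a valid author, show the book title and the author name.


INNER JOIN keeps only books rows whose author_id matches an id in authors. Walk through each book:
  - book 1 (Hollow Hills): author_id=NULL, no match -> dropped
  - book 2 (River Crossing): author_id=4 -> matches Wilson
  - book 3 (Empty Rooms): author_id=2 -> matches Smith
  - book 4 (Quiet Streets): author_id=NULL, no match -> dropped
  - book 5 (The Blue Door): author_id=2 -> matches Smith
So 2 of 5 rows are dropped.

SQL:
SELECT a.title, b.name AS author
FROM books a
INNER JOIN authors b ON a.author_id = b.id

Result:
title          | author
---------------+-------
River Crossing | Wilson
Empty Rooms    | Smith 
The Blue Door  | Smith 


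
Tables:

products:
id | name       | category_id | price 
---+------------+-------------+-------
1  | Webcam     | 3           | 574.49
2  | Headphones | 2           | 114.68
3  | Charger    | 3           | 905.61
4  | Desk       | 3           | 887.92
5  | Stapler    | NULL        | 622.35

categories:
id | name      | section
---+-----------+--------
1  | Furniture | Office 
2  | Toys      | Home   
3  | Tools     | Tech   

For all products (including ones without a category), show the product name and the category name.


LEFT JOIN keeps every row from products (the left table); where category_id has no match in categories, the category columns become NULL. Walk through each product:
  - product 1 (Webcam): category_id=3 -> matches Tools
  - product 2 (Headphones): category_id=2 -> matches Toys
  - product 3 (Charger): category_id=3 -> matches Tools
  - product 4 (Desk): category_id=3 -> matches Tools
  - product 5 (Stapler): category_id=NULL, no match -> kept with NULL
All 5 rows appear; 1 has NULL category.

SQL:
SELECT a.name, b.name AS category
FROM products a
LEFT JOIN categories b ON a.category_id = b.id

Result:
name       | category
-----------+---------
Webcam     | Tools   
Headphones | Toys    
Charger    | Tools   
Desk       | Tools   
Stapler    | NULL    


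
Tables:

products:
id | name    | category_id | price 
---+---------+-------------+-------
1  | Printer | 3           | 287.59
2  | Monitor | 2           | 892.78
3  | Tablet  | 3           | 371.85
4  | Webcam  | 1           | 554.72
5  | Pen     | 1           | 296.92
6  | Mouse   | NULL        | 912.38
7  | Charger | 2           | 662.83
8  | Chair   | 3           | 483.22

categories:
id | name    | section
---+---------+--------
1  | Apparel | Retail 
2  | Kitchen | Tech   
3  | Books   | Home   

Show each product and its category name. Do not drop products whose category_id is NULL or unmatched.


LEFT JOIN keeps every row from products (the left table); where category_id has no match in categories, the category columns become NULL. Walk through each product:
  - product 1 (Printer): category_id=3 -> matches Books
  - product 2 (Monitor): category_id=2 -> matches Kitchen
  - product 3 (Tablet): category_id=3 -> matches Books
  - product 4 (Webcam): category_id=1 -> matches Apparel
  - product 5 (Pen): category_id=1 -> matches Apparel
  - product 6 (Mouse): category_id=NULL, no match -> kept with NULL
  - product 7 (Charger): category_id=2 -> matches Kitchen
  - product 8 (Chair): category_id=3 -> matches Books
All 8 rows appear; 1 has NULL category.

SQL:
SELECT a.name, b.name AS category
FROM products a
LEFT JOIN categories b ON a.category_id = b.id

Result:
name    | category
--------+---------
Printer | Books   
Monitor | Kitchen 
Tablet  | Books   
Webcam  | Apparel 
Pen     | Apparel 
Mouse   | NULL    
Charger | Kitchen 
Chair   | Books   


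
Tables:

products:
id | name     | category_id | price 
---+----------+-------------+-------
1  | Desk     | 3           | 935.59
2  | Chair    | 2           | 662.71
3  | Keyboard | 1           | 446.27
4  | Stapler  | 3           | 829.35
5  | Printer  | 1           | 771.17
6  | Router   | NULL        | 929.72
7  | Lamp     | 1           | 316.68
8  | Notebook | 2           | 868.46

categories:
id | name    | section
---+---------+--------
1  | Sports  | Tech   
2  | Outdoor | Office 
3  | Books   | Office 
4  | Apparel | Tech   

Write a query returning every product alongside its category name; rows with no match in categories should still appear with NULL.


LEFT JOIN keeps every row from products (the left table); where category_id has no match in categories, the category columns become NULL. Walk through each product:
  - product 1 (Desk): category_id=3 -> matches Books
  - product 2 (Chair): category_id=2 -> matches Outdoor
  - product 3 (Keyboard): category_id=1 -> matches Sports
  - product 4 (Stapler): category_id=3 -> matches Books
  - product 5 (Printer): category_id=1 -> matches Sports
  - product 6 (Router): category_id=NULL, no match -> kept with NULL
  - product 7 (Lamp): category_id=1 -> matches Sports
  - product 8 (Notebook): category_id=2 -> matches Outdoor
All 8 rows appear; 1 has NULL category.

SQL:
SELECT a.name, b.name AS category
FROM products a
LEFT JOIN categories b ON a.category_id = b.id

Result:
name     | category
---------+---------
Desk     | Books   
Chair    | Outdoor 
Keyboard | Sports  
Stapler  | Books   
Printer  | Sports  
Router   | NULL    
Lamp     | Sports  
Notebook | Outdoor 


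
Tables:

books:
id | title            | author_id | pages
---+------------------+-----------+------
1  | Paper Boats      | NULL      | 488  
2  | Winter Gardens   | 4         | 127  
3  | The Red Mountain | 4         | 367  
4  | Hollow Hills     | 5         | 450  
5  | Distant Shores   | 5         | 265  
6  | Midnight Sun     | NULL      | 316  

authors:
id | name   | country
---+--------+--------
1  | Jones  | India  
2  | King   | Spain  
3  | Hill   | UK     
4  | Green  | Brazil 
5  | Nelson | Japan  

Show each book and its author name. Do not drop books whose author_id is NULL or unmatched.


LEFT JOIN keeps every row from books (the left table); where author_id has no match in authors, the author columns become NULL. Walk through each book:
  - book 1 (Paper Boats): author_id=NULL, no match -> kept with NULL
  - book 2 (Winter Gardens): author_id=4 -> matches Green
  - book 3 (The Red Mountain): author_id=4 -> matches Green
  - book 4 (Hollow Hills): author_id=5 -> matches Nelson
  - book 5 (Distant Shores): author_id=5 -> matches Nelson
  - book 6 (Midnight Sun): author_id=NULL, no match -> kept with NULL
All 6 rows appear; 2 have NULL author.

SQL:
SELECT a.title, b.name AS author
FROM books a
LEFT JOIN authors b ON a.author_id = b.id

Result:
title            | author
-----------------+-------
Paper Boats      | NULL  
Winter Gardens   | Green 
The Red Mountain | Green 
Hollow Hills     | Nelson
Distant Shores   | Nelson
Midnight Sun     | NULL  


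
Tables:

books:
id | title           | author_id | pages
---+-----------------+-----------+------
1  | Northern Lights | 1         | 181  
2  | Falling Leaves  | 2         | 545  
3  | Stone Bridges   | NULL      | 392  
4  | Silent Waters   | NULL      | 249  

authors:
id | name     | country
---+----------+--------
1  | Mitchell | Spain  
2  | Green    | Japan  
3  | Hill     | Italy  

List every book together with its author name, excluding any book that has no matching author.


INNER JOIN keeps only books rows whose author_id matches an id in authors. Walk through each book:
  - book 1 (Northern Lights): author_id=1 -> matches Mitchell
  - book 2 (Falling Leaves): author_id=2 -> matches Green
  - book 3 (Stone Bridges): author_id=NULL, no match -> dropped
  - book 4 (Silent Waters): author_id=NULL, no match -> dropped
So 2 of 4 rows are dropped.

SQL:
SELECT a.title, b.name AS author
FROM books a
INNER JOIN authors b ON a.author_id = b.id

Result:
title           | author  
----------------+---------
Northern Lights | Mitchell
Falling Leaves  | Green   


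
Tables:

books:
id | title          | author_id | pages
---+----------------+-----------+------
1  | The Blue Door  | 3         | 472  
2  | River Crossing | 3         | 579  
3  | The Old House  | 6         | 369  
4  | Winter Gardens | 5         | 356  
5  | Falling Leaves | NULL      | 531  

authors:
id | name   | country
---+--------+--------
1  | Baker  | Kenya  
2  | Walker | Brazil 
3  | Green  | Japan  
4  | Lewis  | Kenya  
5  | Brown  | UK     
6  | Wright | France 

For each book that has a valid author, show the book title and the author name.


INNER JOIN keeps only books rows whose author_id matches an id in authors. Walk through each book:
  - book 1 (The Blue Door): author_id=3 -> matches Green
  - book 2 (River Crossing): author_id=3 -> matches Green
  - book 3 (The Old House): author_id=6 -> matches Wright
  - book 4 (Winter Gardens): author_id=5 -> matches Brown
  - book 5 (Falling Leaves): author_id=NULL, no match -> dropped
So 1 of 5 rows is dropped.

SQL:
SELECT a.title, b.name AS author
FROM books a
INNER JOIN authors b ON a.author_id = b.id

Result:
title          | author
---------------+-------
The Blue Door  | Green 
River Crossing | Green 
The Old House  | Wright
Winter Gardens | Brown 


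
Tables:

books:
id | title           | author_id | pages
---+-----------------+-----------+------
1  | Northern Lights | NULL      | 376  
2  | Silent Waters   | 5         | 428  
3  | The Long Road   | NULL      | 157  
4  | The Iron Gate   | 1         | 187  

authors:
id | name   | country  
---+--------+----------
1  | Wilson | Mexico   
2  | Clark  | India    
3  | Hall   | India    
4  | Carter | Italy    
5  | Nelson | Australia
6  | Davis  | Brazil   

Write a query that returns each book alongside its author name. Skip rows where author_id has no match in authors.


INNER JOIN keeps only books rows whose author_id matches an id in authors. Walk through each book:
  - book 1 (Northern Lights): author_id=NULL, no match -> dropped
  - book 2 (Silent Waters): author_id=5 -> matches Nelson
  - book 3 (The Long Road): author_id=NULL, no match -> dropped
  - book 4 (The Iron Gate): author_id=1 -> matches Wilson
So 2 of 4 rows are dropped.

SQL:
SELECT a.title, b.name AS author
FROM books a
INNER JOIN authors b ON a.author_id = b.id

Result:
title         | author
--------------+-------
Silent Waters | Nelson
The Iron Gate | Wilson


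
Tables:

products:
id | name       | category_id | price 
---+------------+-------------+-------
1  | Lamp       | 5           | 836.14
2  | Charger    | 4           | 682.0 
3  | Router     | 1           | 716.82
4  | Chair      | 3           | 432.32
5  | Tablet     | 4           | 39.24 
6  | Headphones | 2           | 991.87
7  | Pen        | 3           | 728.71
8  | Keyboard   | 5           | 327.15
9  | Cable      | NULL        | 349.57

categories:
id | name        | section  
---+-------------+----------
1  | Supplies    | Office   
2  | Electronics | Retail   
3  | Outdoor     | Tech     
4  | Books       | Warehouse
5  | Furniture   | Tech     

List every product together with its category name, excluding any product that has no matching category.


INNER JOIN keeps only products rows whose category_id matches an id in categories. Walk through each product:
  - product 1 (Lamp): category_id=5 -> matches Furniture
  - product 2 (Charger): category_id=4 -> matches Books
  - product 3 (Router): category_id=1 -> matches Supplies
  - product 4 (Chair): category_id=3 -> matches Outdoor
  - product 5 (Tablet): category_id=4 -> matches Books
  - product 6 (Headphones): category_id=2 -> matches Electronics
  - product 7 (Pen): category_id=3 -> matches Outdoor
  - product 8 (Keyboard): category_id=5 -> matches Furniture
  - product 9 (Cable): category_id=NULL, no match -> dropped
So 1 of 9 rows is dropped.

SQL:
SELECT a.name, b.name AS category
FROM products a
INNER JOIN categories b ON a.category_id = b.id

Result:
name       | category   
-----------+------------
Lamp       | Furniture  
Charger    | Books      
Router     | Supplies   
Chair      | Outdoor    
Tablet     | Books      
Headphones | Electronics
Pen        | Outdoor    
Keyboard   | Furniture  


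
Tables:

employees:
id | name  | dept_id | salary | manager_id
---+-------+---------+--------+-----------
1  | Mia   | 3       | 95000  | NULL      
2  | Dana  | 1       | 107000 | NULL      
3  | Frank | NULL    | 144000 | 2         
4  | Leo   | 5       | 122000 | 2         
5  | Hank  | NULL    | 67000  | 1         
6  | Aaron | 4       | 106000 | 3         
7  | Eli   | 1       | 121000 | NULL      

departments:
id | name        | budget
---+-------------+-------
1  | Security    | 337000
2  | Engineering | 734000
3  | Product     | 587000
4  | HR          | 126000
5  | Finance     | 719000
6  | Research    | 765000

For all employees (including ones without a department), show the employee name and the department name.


LEFT JOIN keeps every row from employees (the left table); where dept_id has no match in departments, the department columns become NULL. Walk through each employee:
  - employee 1 (Mia): dept_id=3 -> matches Product
  - employee 2 (Dana): dept_id=1 -> matches Security
  - employee 3 (Frank): dept_id=NULL, no match -> kept with NULL
  - employee 4 (Leo): dept_id=5 -> matches Finance
  - employee 5 (Hank): dept_id=NULL, no match -> kept with NULL
  - employee 6 (Aaron): dept_id=4 -> matches HR
  - employee 7 (Eli): dept_id=1 -> matches Security
All 7 rows appear; 2 have NULL department.

SQL:
SELECT a.name, b.name AS department
FROM employees a
LEFT JOIN departments b ON a.dept_id = b.id

Result:
name  | department
------+-----------
Mia   | Product   
Dana  | Security  
Frank | NULL      
Leo   | Finance   
Hank  | NULL      
Aaron | HR        
Eli   | Security  


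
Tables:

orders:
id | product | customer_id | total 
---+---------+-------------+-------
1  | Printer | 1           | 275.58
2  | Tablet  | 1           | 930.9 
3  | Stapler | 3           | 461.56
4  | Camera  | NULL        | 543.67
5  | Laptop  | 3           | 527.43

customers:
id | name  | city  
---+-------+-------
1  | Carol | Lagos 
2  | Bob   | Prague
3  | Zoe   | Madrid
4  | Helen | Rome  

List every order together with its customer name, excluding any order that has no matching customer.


INNER JOIN keeps only orders rows whose customer_id matches an id in customers. Walk through each order:
  - order 1 (Printer): customer_id=1 -> matches Carol
  - order 2 (Tablet): customer_id=1 -> matches Carol
  - order 3 (Stapler): customer_id=3 -> matches Zoe
  - order 4 (Camera): customer_id=NULL, no match -> dropped
  - order 5 (Laptop): customer_id=3 -> matches Zoe
So 1 of 5 rows is dropped.

SQL:
SELECT a.product, b.name AS customer
FROM orders a
INNER JOIN customers b ON a.customer_id = b.id

Result:
product | customer
--------+---------
Printer | Carol   
Tablet  | Carol   
Stapler | Zoe     
Laptop  | Zoe     


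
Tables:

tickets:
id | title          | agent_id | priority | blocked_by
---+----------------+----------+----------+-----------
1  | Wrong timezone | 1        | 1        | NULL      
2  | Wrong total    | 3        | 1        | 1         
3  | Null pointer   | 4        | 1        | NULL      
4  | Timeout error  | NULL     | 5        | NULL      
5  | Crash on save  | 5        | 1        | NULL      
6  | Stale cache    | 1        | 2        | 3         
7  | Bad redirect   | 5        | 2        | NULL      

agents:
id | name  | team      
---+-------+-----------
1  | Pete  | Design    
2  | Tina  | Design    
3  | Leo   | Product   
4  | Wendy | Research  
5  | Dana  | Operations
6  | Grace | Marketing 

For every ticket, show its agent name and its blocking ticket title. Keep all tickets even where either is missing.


Two LEFT JOINs from the same base table tickets: one to agents via agent_id, one to tickets itself via blocked_by. Both are LEFT so every ticket is preserved.
Match against agents:
  - ticket 1 (Wrong timezone): agent_id=1 -> matches Pete
  - ticket 2 (Wrong total): agent_id=3 -> matches Leo
  - ticket 3 (Null pointer): agent_id=4 -> matches Wendy
  - ticket 4 (Timeout error): agent_id=NULL, no match -> kept with NULL
  - ticket 5 (Crash on save): agent_id=5 -> matches Dana
  - ticket 6 (Stale cache): agent_id=1 -> matches Pete
  - ticket 7 (Bad redirect): agent_id=5 -> matches Dana
Match against tickets (self):
  - ticket 1 (Wrong timezone): blocked_by=NULL -> NULL
  - ticket 2 (Wrong total): blocked_by=1 -> Wrong timezone
  - ticket 3 (Null pointer): blocked_by=NULL -> NULL
  - ticket 4 (Timeout error): blocked_by=NULL -> NULL
  - ticket 5 (Crash on save): blocked_by=NULL -> NULL
  - ticket 6 (Stale cache): blocked_by=3 -> Null pointer
  - ticket 7 (Bad redirect): blocked_by=NULL -> NULL

SQL:
SELECT a.title, b.name AS agent, c.title AS blocked_by
FROM tickets a
LEFT JOIN agents b ON a.agent_id = b.id
LEFT JOIN tickets c ON a.blocked_by = c.id

Result:
title          | agent | blocked_by    
---------------+-------+---------------
Wrong timezone | Pete  | NULL          
Wrong total    | Leo   | Wrong timezone
Null pointer   | Wendy | NULL          
Timeout error  | NULL  | NULL          
Crash on save  | Dana  | NULL          
Stale cache    | Pete  | Null pointer  
Bad redirect   | Dana  | NULL          
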